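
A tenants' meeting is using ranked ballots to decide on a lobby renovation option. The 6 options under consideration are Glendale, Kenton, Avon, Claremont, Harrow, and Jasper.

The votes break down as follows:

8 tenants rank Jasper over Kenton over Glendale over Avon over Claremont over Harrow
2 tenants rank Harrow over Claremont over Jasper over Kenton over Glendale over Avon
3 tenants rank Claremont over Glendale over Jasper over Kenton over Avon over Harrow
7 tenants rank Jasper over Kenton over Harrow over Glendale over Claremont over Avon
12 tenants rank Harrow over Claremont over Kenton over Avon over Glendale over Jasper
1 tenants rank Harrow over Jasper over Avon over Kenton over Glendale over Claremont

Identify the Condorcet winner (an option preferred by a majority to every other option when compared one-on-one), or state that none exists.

Head-to-head results (33 voters total):
Glendale vs Kenton: Kenton wins 30–3.
Glendale vs Avon: Glendale wins 20–13.
Glendale vs Claremont: Claremont wins 17–16.
Glendale vs Harrow: Harrow wins 22–11.
Glendale vs Jasper: Jasper wins 18–15.
Kenton vs Avon: Kenton wins 32–1.
Kenton vs Claremont: Claremont wins 17–16.
Kenton vs Harrow: Kenton wins 18–15.
Kenton vs Jasper: Jasper wins 21–12.
Avon vs Claremont: Claremont wins 24–9.
Avon vs Harrow: Harrow wins 22–11.
Avon vs Jasper: Jasper wins 21–12.
Claremont vs Harrow: Harrow wins 22–11.
Claremont vs Jasper: Claremont wins 17–16.
Harrow vs Jasper: Jasper wins 18–15.
No candidate beats all others: Kenton beats Harrow beats Claremont beats Kenton, a majority cycle.

None — there is no Condorcet winner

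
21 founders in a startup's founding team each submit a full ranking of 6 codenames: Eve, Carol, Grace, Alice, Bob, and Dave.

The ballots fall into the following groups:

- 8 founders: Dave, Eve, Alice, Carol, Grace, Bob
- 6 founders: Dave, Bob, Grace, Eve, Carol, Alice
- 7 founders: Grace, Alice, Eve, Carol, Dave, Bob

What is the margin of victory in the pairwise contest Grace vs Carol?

5

Ballots ranking Grace above Carol: 6+7 = 13.
Ballots ranking Carol above Grace: 8.
Grace wins 13–8, a margin of 5.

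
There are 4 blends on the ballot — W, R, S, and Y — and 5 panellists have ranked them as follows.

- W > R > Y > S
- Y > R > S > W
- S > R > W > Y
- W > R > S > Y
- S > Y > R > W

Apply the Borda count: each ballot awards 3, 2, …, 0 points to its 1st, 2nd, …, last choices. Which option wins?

R

Borda scores:
  W: 3 + 0 + 1 + 3 + 0 = 7
  R: 2 + 2 + 2 + 2 + 1 = 9
  S: 0 + 1 + 3 + 1 + 3 = 8
  Y: 1 + 3 + 0 + 0 + 2 = 6
R has the highest total.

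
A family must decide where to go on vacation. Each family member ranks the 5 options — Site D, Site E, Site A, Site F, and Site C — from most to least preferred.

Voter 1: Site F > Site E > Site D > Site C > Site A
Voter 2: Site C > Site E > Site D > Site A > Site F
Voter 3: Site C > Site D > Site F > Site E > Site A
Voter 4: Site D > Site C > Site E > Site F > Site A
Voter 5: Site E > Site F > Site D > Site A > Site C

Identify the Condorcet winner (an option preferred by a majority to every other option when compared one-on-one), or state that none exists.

No Condorcet winner

Head-to-head results (5 voters total):
Site D vs Site E: Site E wins 3–2.
Site D vs Site A: Site D wins 5–0.
Site D vs Site F: Site D wins 3–2.
Site D vs Site C: Site D wins 3–2.
Site E vs Site A: Site E wins 5–0.
Site E vs Site F: Site E wins 3–2.
Site E vs Site C: Site C wins 3–2.
Site A vs Site F: Site F wins 4–1.
Site A vs Site C: Site C wins 4–1.
Site F vs Site C: Site C wins 3–2.
No candidate beats all others: Site D beats Site C beats Site E beats Site D, a majority cycle.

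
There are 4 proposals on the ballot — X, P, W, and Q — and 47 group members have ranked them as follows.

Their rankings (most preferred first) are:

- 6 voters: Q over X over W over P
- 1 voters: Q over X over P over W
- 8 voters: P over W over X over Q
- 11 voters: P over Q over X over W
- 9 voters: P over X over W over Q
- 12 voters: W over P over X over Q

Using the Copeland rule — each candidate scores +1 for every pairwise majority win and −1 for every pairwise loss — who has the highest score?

P

Pairwise results:
  X vs P: P wins 40–7.
  X vs W: X wins 27–20.
  X vs Q: X wins 29–18.
  P vs W: P wins 29–18.
  P vs Q: P wins 40–7.
  W vs Q: W wins 29–18.
Copeland scores (wins − losses):
  X: 2 − 1 = 1
  P: 3 − 0 = 3
  W: 1 − 2 = -1
  Q: 0 − 3 = -3
P has the best Copeland score.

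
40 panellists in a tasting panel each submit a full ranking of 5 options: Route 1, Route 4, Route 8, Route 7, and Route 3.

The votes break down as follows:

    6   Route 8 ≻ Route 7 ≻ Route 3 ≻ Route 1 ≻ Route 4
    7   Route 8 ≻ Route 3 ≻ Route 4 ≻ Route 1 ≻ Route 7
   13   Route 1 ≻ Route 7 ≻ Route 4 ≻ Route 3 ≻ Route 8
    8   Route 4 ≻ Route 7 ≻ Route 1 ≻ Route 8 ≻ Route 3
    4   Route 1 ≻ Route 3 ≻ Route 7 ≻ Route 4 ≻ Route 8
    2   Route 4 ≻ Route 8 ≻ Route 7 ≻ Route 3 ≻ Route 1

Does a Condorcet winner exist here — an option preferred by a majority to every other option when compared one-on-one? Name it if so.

Head-to-head results (40 voters total):
Route 1 vs Route 4: Route 1 wins 23–17.
Route 1 vs Route 8: Route 1 wins 25–15.
Route 1 vs Route 7: Route 1 wins 24–16.
Route 1 vs Route 3: Route 1 wins 25–15.
Route 4 vs Route 8: Route 4 wins 27–13.
Route 4 vs Route 7: Route 7 wins 23–17.
Route 4 vs Route 3: Route 4 wins 23–17.
Route 8 vs Route 7: Route 7 wins 25–15.
Route 8 vs Route 3: Route 8 wins 23–17.
Route 7 vs Route 3: Route 7 wins 29–11.
Route 1 beats each rival — Route 4 (23–17), Route 8 (25–15), Route 7 (24–16), Route 3 (25–15) — so Route 1 is the Condorcet winner.

Route 1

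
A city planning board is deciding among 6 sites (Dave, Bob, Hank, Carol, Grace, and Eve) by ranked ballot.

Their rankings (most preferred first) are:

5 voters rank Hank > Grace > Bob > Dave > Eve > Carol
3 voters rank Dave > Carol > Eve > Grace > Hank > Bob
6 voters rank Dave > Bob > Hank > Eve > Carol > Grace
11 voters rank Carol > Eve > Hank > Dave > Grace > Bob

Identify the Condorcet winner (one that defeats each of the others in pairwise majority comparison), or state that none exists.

There is no Condorcet winner

Head-to-head results (25 voters total):
Dave vs Bob: Dave wins 20–5.
Dave vs Hank: Hank wins 16–9.
Dave vs Carol: Dave wins 14–11.
Dave vs Grace: Dave wins 20–5.
Dave vs Eve: Dave wins 14–11.
Bob vs Hank: Hank wins 19–6.
Bob vs Carol: Carol wins 14–11.
Bob vs Grace: Grace wins 19–6.
Bob vs Eve: Eve wins 14–11.
Hank vs Carol: Carol wins 14–11.
Hank vs Grace: Hank wins 22–3.
Hank vs Eve: Eve wins 14–11.
Carol vs Grace: Carol wins 20–5.
Carol vs Eve: Carol wins 14–11.
Grace vs Eve: Eve wins 20–5.
No candidate beats all others: Dave beats Carol beats Hank beats Dave, a majority cycle.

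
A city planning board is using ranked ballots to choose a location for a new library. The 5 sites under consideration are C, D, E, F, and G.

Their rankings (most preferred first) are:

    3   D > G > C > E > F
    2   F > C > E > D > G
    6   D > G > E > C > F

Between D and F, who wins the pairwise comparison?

D

Ballots ranking D above F: 3+6 = 9.
Ballots ranking F above D: 2.
D wins the head-to-head, 9–2.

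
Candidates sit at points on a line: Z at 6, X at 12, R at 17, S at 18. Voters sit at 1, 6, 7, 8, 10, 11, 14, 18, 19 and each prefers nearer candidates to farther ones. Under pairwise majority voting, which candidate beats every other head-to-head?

X

With single-peaked preferences on a line, the Condorcet winner is the candidate closest to the median voter.
The median voter (position 10) is closest to X at 12.
Check: X vs R — voters closer to X: 7 of 9.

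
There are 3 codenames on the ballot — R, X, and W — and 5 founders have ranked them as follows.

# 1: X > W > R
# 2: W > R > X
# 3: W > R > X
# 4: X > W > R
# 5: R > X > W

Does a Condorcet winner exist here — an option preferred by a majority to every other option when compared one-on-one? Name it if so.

None — there is no Condorcet winner

Head-to-head results (5 voters total):
R vs X: R wins 3–2.
R vs W: W wins 4–1.
X vs W: X wins 3–2.
No candidate beats all others: R beats X beats W beats R, a majority cycle.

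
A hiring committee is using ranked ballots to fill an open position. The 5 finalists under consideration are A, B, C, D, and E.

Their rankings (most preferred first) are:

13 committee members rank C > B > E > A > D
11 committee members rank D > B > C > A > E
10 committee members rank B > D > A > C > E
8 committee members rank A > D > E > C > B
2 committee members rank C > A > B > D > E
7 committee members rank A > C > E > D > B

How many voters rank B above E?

36

Ballots ranking B above E: 13+11+10+2 = 36.
Ballots ranking E above B: 8+7 = 15.
So 36 of 51 voters prefer B to E.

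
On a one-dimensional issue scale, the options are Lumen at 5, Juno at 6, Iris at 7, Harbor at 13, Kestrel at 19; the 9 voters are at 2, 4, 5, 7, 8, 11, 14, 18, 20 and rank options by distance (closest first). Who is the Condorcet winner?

With single-peaked preferences on a line, the Condorcet winner is the candidate closest to the median voter.
The median voter (position 8) is closest to Iris at 7.
Check: Iris vs Lumen — voters closer to Iris: 6 of 9.

Iris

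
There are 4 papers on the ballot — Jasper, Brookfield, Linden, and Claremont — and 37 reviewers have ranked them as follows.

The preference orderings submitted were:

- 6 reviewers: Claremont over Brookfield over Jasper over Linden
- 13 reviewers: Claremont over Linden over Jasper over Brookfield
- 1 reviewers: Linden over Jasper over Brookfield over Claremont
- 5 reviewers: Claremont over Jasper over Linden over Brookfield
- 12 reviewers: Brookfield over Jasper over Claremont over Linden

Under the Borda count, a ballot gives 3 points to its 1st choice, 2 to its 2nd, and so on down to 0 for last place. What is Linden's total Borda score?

34

Borda scores:
  Jasper: 6·1 + 13·1 + 2 + 5·2 + 12·2 = 55
  Brookfield: 6·2 + 13·0 + 1 + 5·0 + 12·3 = 49
  Linden: 6·0 + 13·2 + 3 + 5·1 + 12·0 = 34
  Claremont: 6·3 + 13·3 + 0 + 5·3 + 12·1 = 84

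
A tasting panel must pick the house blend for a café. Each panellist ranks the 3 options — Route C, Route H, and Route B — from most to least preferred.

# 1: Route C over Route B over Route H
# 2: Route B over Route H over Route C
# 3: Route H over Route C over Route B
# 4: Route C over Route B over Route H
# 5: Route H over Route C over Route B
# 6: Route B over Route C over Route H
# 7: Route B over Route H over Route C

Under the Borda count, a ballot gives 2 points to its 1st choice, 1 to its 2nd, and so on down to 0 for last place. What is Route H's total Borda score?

6

Borda scores:
  Route C: 2 + 0 + 1 + 2 + 1 + 1 + 0 = 7
  Route H: 0 + 1 + 2 + 0 + 2 + 0 + 1 = 6
  Route B: 1 + 2 + 0 + 1 + 0 + 2 + 2 = 8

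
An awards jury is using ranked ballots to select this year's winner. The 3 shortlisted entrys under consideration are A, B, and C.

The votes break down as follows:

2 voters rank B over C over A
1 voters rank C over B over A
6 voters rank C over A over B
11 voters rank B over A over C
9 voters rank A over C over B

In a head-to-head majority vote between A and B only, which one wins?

Ballots ranking A above B: 6+9 = 15.
Ballots ranking B above A: 2+1+11 = 14.
A wins the head-to-head, 15–14.

A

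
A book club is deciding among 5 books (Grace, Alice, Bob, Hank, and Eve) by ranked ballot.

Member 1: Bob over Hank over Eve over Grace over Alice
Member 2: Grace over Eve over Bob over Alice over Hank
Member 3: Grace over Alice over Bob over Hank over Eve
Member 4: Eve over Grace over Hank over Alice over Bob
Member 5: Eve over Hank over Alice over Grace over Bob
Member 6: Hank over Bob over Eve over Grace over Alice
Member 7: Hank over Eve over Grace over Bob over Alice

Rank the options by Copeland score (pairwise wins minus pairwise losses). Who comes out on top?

Pairwise results:
  Grace vs Alice: Grace wins 6–1.
  Grace vs Bob: Grace wins 5–2.
  Grace vs Hank: Hank wins 4–3.
  Grace vs Eve: Eve wins 5–2.
  Alice vs Bob: Bob wins 4–3.
  Alice vs Hank: Hank wins 5–2.
  Alice vs Eve: Eve wins 6–1.
  Bob vs Hank: Hank wins 4–3.
  Bob vs Eve: Eve wins 4–3.
  Hank vs Eve: Hank wins 4–3.
Copeland scores (wins − losses):
  Grace: 2 − 2 = 0
  Alice: 0 − 4 = -4
  Bob: 1 − 3 = -2
  Hank: 4 − 0 = 4
  Eve: 3 − 1 = 2
Hank has the best Copeland score.

Hank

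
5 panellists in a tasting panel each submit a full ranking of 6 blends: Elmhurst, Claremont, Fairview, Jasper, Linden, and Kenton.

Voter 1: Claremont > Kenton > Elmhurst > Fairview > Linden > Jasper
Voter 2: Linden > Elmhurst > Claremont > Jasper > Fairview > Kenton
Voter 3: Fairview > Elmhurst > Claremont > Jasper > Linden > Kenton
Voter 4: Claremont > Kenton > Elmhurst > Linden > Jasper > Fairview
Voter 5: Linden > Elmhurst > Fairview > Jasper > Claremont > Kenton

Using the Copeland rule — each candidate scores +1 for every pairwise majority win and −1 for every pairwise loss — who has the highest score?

Elmhurst

Pairwise results:
  Elmhurst vs Claremont: Elmhurst wins 3–2.
  Elmhurst vs Fairview: Elmhurst wins 4–1.
  Elmhurst vs Jasper: Elmhurst wins 5–0.
  Elmhurst vs Linden: Elmhurst wins 3–2.
  Elmhurst vs Kenton: Elmhurst wins 3–2.
  Claremont vs Fairview: Claremont wins 3–2.
  Claremont vs Jasper: Claremont wins 4–1.
  Claremont vs Linden: Claremont wins 3–2.
  Claremont vs Kenton: Claremont wins 5–0.
  Fairview vs Jasper: Fairview wins 3–2.
  Fairview vs Linden: Linden wins 3–2.
  Fairview vs Kenton: Fairview wins 3–2.
  Jasper vs Linden: Linden wins 4–1.
  Jasper vs Kenton: Jasper wins 3–2.
  Linden vs Kenton: Linden wins 3–2.
Copeland scores (wins − losses):
  Elmhurst: 5 − 0 = 5
  Claremont: 4 − 1 = 3
  Fairview: 2 − 3 = -1
  Jasper: 1 − 4 = -3
  Linden: 3 − 2 = 1
  Kenton: 0 − 5 = -5
Elmhurst has the best Copeland score.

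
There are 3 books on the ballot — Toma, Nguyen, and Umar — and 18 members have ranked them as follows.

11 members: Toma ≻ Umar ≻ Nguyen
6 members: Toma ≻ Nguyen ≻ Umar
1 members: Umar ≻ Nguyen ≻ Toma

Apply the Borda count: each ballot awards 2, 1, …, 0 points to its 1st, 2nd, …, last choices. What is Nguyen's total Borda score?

7

Borda scores:
  Toma: 11·2 + 6·2 + 0 = 34
  Nguyen: 11·0 + 6·1 + 1 = 7
  Umar: 11·1 + 6·0 + 2 = 13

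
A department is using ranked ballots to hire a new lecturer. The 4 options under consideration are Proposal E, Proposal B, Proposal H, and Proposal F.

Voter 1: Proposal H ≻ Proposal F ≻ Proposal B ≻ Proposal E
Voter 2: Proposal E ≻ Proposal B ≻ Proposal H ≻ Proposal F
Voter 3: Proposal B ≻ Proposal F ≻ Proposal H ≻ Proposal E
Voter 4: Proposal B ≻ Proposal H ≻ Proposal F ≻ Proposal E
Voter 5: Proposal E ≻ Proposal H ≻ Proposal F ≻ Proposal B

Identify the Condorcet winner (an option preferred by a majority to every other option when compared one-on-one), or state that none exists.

Head-to-head results (5 voters total):
Proposal E vs Proposal B: Proposal B wins 3–2.
Proposal E vs Proposal H: Proposal H wins 3–2.
Proposal E vs Proposal F: Proposal F wins 3–2.
Proposal B vs Proposal H: Proposal B wins 3–2.
Proposal B vs Proposal F: Proposal B wins 3–2.
Proposal H vs Proposal F: Proposal H wins 4–1.
Proposal B beats each rival — Proposal E (3–2), Proposal H (3–2), Proposal F (3–2) — so Proposal B is the Condorcet winner.

Proposal B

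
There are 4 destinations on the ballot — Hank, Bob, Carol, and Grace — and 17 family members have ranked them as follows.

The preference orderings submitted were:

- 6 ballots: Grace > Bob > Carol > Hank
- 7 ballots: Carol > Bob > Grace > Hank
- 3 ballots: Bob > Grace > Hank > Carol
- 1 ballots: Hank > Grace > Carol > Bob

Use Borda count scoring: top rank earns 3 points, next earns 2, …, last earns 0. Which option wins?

Bob

Borda scores:
  Hank: 6·0 + 7·0 + 3·1 + 3 = 6
  Bob: 6·2 + 7·2 + 3·3 + 0 = 35
  Carol: 6·1 + 7·3 + 3·0 + 1 = 28
  Grace: 6·3 + 7·1 + 3·2 + 2 = 33
Bob has the highest total.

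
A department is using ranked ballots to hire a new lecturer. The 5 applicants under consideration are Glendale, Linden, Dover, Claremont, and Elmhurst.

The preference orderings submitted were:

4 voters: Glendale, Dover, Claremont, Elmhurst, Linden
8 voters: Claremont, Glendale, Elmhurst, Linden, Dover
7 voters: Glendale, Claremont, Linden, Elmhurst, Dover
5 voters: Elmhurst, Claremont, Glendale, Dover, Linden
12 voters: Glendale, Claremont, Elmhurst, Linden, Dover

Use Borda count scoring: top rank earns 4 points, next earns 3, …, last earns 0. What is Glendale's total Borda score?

126

Borda scores:
  Glendale: 4·4 + 8·3 + 7·4 + 5·2 + 12·4 = 126
  Linden: 4·0 + 8·1 + 7·2 + 5·0 + 12·1 = 34
  Dover: 4·3 + 8·0 + 7·0 + 5·1 + 12·0 = 17
  Claremont: 4·2 + 8·4 + 7·3 + 5·3 + 12·3 = 112
  Elmhurst: 4·1 + 8·2 + 7·1 + 5·4 + 12·2 = 71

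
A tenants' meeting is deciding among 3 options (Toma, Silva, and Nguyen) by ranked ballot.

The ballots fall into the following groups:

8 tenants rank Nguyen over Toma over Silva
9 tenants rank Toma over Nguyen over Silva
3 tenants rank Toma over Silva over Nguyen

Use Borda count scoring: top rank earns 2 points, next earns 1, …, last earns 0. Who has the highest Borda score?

Toma

Borda scores:
  Toma: 8·1 + 9·2 + 3·2 = 32
  Silva: 8·0 + 9·0 + 3·1 = 3
  Nguyen: 8·2 + 9·1 + 3·0 = 25
Toma has the highest total.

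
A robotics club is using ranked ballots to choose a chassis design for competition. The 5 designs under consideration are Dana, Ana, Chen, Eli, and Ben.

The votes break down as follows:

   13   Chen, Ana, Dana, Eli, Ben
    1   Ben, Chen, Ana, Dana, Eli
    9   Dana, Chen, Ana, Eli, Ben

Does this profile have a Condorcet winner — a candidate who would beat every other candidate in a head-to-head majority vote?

Yes

Head-to-head results (23 voters total):
Dana vs Ana: Ana wins 14–9.
Dana vs Chen: Chen wins 14–9.
Dana vs Eli: Dana wins 23–0.
Dana vs Ben: Dana wins 22–1.
Ana vs Chen: Chen wins 23–0.
Ana vs Eli: Ana wins 23–0.
Ana vs Ben: Ana wins 22–1.
Chen vs Eli: Chen wins 23–0.
Chen vs Ben: Chen wins 22–1.
Eli vs Ben: Eli wins 22–1.
Chen beats each rival — Dana (14–9), Ana (23–0), Eli (23–0), Ben (22–1) — so Chen is the Condorcet winner.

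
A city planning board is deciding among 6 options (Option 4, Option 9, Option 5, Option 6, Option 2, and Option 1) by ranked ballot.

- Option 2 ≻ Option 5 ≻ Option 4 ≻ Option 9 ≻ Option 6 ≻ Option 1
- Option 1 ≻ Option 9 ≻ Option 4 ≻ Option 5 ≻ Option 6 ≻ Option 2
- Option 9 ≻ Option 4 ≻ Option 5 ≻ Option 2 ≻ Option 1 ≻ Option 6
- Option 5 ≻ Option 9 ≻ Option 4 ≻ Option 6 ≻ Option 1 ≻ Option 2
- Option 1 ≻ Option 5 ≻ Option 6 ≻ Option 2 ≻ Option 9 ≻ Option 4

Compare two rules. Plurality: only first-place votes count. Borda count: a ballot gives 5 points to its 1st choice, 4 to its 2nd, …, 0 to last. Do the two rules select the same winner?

Plurality first-place counts: Option 4 0, Option 9 1, Option 5 1, Option 6 0, Option 2 1, Option 1 2 → Option 1.
Borda totals: Option 4 13, Option 9 16, Option 5 18, Option 6 7, Option 2 9, Option 1 12 → Option 5.
The two rules disagree: plurality picks Option 1, Borda picks Option 5.

No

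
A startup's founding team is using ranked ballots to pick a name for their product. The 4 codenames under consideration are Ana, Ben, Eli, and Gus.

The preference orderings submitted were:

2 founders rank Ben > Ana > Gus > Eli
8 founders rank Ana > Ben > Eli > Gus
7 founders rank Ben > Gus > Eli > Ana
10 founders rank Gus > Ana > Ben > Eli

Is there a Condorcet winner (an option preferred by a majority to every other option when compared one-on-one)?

No

Head-to-head results (27 voters total):
Ana vs Ben: Ana wins 18–9.
Ana vs Eli: Ana wins 20–7.
Ana vs Gus: Gus wins 17–10.
Ben vs Eli: Ben wins 27–0.
Ben vs Gus: Ben wins 17–10.
Eli vs Gus: Gus wins 19–8.
No candidate beats all others: Ana beats Ben beats Gus beats Ana, a majority cycle.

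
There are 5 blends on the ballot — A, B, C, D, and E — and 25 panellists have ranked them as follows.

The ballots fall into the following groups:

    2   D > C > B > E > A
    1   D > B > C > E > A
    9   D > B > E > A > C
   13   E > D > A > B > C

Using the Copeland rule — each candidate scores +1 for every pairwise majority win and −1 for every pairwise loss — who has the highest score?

E

Pairwise results:
  A vs B: A wins 13–12.
  A vs C: A wins 22–3.
  A vs D: D wins 25–0.
  A vs E: E wins 25–0.
  B vs C: B wins 23–2.
  B vs D: D wins 25–0.
  B vs E: E wins 13–12.
  C vs D: D wins 25–0.
  C vs E: E wins 22–3.
  D vs E: E wins 13–12.
Copeland scores (wins − losses):
  A: 2 − 2 = 0
  B: 1 − 3 = -2
  C: 0 − 4 = -4
  D: 3 − 1 = 2
  E: 4 − 0 = 4
E has the best Copeland score.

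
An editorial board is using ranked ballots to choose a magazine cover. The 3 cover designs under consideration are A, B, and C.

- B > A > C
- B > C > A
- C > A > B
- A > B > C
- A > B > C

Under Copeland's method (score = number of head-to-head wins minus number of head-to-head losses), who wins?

Pairwise results:
  A vs B: A wins 3–2.
  A vs C: A wins 3–2.
  B vs C: B wins 4–1.
Copeland scores (wins − losses):
  A: 2 − 0 = 2
  B: 1 − 1 = 0
  C: 0 − 2 = -2
A has the best Copeland score.

A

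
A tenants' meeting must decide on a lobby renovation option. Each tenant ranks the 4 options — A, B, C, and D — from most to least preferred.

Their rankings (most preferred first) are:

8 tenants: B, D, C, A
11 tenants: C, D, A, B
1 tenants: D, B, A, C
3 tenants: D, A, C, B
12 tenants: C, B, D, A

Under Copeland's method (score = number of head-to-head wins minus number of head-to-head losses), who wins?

Pairwise results:
  A vs B: B wins 21–14.
  A vs C: C wins 31–4.
  A vs D: D wins 35–0.
  B vs C: C wins 26–9.
  B vs D: B wins 20–15.
  C vs D: C wins 23–12.
Copeland scores (wins − losses):
  A: 0 − 3 = -3
  B: 2 − 1 = 1
  C: 3 − 0 = 3
  D: 1 − 2 = -1
C has the best Copeland score.

C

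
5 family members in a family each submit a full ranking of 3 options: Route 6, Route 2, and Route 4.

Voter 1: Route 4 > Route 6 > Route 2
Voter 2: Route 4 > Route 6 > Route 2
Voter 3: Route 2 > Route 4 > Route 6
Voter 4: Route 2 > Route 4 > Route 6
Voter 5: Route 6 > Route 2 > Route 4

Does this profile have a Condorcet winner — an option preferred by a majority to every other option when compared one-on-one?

No

Head-to-head results (5 voters total):
Route 6 vs Route 2: Route 6 wins 3–2.
Route 6 vs Route 4: Route 4 wins 4–1.
Route 2 vs Route 4: Route 2 wins 3–2.
No candidate beats all others: Route 6 beats Route 2 beats Route 4 beats Route 6, a majority cycle.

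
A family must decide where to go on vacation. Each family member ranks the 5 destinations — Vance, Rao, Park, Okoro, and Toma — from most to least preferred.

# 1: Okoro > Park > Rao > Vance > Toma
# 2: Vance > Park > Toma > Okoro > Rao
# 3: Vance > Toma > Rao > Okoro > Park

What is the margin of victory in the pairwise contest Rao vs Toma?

Ballots ranking Rao above Toma: 1.
Ballots ranking Toma above Rao: 2.
Toma wins 2–1, a margin of 1.

1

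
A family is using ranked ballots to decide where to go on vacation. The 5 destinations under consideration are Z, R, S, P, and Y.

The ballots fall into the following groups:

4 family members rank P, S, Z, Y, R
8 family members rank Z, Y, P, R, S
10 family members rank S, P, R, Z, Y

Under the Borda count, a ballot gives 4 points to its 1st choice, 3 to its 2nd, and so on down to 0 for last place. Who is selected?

Borda scores:
  Z: 4·2 + 8·4 + 10·1 = 50
  R: 4·0 + 8·1 + 10·2 = 28
  S: 4·3 + 8·0 + 10·4 = 52
  P: 4·4 + 8·2 + 10·3 = 62
  Y: 4·1 + 8·3 + 10·0 = 28
P has the highest total.

P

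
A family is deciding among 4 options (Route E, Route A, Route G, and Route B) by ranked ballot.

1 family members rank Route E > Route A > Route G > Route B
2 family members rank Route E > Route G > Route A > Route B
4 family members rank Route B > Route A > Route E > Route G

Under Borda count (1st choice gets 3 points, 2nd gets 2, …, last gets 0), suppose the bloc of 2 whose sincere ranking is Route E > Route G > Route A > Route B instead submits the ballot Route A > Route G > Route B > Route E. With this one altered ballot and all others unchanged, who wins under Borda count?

Route A

Borda totals with the altered ballot: Route E 7, Route A 16, Route G 5, Route B 14.
The switch changes the winner from Route E to Route A.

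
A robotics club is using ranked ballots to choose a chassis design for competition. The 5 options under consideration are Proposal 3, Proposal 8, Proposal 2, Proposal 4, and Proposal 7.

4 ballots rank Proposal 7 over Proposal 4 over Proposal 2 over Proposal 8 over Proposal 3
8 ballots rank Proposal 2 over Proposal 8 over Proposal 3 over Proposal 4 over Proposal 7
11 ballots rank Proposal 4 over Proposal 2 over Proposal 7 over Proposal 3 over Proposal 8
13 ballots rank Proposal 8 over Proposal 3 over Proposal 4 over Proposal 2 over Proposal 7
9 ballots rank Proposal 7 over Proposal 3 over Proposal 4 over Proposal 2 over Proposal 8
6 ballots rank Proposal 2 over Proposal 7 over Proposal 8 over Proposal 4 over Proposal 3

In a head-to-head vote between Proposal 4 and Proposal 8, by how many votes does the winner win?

3

Ballots ranking Proposal 4 above Proposal 8: 4+11+9 = 24.
Ballots ranking Proposal 8 above Proposal 4: 8+13+6 = 27.
Proposal 8 wins 27–24, a margin of 3.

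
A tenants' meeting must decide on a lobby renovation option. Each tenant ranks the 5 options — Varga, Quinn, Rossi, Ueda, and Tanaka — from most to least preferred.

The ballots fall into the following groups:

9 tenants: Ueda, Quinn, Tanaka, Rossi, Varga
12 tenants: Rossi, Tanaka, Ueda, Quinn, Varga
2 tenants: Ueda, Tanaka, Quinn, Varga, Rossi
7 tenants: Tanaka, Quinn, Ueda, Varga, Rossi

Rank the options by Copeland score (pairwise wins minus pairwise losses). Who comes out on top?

Tanaka

Pairwise results:
  Varga vs Quinn: Quinn wins 30–0.
  Varga vs Rossi: Rossi wins 21–9.
  Varga vs Ueda: Ueda wins 30–0.
  Varga vs Tanaka: Tanaka wins 30–0.
  Quinn vs Rossi: Quinn wins 18–12.
  Quinn vs Ueda: Ueda wins 23–7.
  Quinn vs Tanaka: Tanaka wins 21–9.
  Rossi vs Ueda: Ueda wins 18–12.
  Rossi vs Tanaka: Tanaka wins 18–12.
  Ueda vs Tanaka: Tanaka wins 19–11.
Copeland scores (wins − losses):
  Varga: 0 − 4 = -4
  Quinn: 2 − 2 = 0
  Rossi: 1 − 3 = -2
  Ueda: 3 − 1 = 2
  Tanaka: 4 − 0 = 4
Tanaka has the best Copeland score.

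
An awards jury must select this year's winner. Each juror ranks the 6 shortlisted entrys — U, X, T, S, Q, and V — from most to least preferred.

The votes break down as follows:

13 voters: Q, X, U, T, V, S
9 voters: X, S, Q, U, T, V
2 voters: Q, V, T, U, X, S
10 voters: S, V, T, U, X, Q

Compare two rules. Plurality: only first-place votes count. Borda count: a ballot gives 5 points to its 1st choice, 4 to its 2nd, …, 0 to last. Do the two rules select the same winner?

Plurality first-place counts: U 0, X 9, T 0, S 10, Q 15, V 0 → Q.
Borda totals: U 81, X 109, T 71, S 86, Q 102, V 61 → X.
The two rules disagree: plurality picks Q, Borda picks X.

No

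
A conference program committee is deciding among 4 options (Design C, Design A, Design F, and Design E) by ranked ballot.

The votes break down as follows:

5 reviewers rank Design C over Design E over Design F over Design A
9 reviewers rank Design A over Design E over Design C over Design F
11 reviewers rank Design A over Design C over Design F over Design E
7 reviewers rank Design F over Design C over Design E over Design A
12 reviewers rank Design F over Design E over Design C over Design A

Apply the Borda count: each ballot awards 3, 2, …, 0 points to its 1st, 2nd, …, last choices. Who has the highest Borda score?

Borda scores:
  Design C: 5·3 + 9·1 + 11·2 + 7·2 + 12·1 = 72
  Design A: 5·0 + 9·3 + 11·3 + 7·0 + 12·0 = 60
  Design F: 5·1 + 9·0 + 11·1 + 7·3 + 12·3 = 73
  Design E: 5·2 + 9·2 + 11·0 + 7·1 + 12·2 = 59
Design F has the highest total.

Design F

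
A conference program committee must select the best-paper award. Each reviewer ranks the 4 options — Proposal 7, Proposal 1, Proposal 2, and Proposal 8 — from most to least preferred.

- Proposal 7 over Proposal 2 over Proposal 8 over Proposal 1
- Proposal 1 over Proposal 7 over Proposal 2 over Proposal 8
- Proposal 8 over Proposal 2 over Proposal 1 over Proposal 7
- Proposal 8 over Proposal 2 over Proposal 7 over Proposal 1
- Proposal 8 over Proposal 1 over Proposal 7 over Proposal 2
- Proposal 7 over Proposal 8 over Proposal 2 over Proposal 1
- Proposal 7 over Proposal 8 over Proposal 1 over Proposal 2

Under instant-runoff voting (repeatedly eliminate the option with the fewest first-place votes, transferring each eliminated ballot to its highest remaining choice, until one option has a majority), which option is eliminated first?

Proposal 2

Round 1: Proposal 7 3, Proposal 8 3, Proposal 1 1, Proposal 2 0. Proposal 2 has the fewest and is eliminated.
Round 2: Proposal 7 3, Proposal 8 3, Proposal 1 1. Proposal 1 has the fewest and is eliminated.
Round 3: Proposal 7 4, Proposal 8 3. Proposal 7 has a majority.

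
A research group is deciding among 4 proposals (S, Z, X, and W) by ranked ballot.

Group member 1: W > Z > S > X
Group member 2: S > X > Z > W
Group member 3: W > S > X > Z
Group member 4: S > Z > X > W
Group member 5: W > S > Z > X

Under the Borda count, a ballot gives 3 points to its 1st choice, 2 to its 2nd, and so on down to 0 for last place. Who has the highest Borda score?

Borda scores:
  S: 1 + 3 + 2 + 3 + 2 = 11
  Z: 2 + 1 + 0 + 2 + 1 = 6
  X: 0 + 2 + 1 + 1 + 0 = 4
  W: 3 + 0 + 3 + 0 + 3 = 9
S has the highest total.

S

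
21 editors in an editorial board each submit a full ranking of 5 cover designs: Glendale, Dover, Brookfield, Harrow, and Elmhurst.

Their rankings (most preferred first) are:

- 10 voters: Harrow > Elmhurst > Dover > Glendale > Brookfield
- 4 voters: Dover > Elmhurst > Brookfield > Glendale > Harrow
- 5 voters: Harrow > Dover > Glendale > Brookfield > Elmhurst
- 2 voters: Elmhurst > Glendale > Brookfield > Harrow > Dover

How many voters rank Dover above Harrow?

4

Ballots ranking Dover above Harrow: 4.
Ballots ranking Harrow above Dover: 10+5+2 = 17.
So 4 of 21 voters prefer Dover to Harrow.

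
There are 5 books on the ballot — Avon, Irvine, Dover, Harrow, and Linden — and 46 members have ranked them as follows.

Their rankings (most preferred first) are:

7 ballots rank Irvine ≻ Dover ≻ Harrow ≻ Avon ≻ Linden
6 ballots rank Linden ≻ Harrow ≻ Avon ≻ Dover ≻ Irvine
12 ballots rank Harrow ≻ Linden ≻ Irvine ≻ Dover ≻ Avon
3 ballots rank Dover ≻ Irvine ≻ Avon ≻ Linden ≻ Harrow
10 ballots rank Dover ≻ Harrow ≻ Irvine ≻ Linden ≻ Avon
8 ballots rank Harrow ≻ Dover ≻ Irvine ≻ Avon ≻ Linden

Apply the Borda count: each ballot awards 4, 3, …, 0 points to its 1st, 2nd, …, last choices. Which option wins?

Harrow

Borda scores:
  Avon: 7·1 + 6·2 + 12·0 + 3·2 + 10·0 + 8·1 = 33
  Irvine: 7·4 + 6·0 + 12·2 + 3·3 + 10·2 + 8·2 = 97
  Dover: 7·3 + 6·1 + 12·1 + 3·4 + 10·4 + 8·3 = 115
  Harrow: 7·2 + 6·3 + 12·4 + 3·0 + 10·3 + 8·4 = 142
  Linden: 7·0 + 6·4 + 12·3 + 3·1 + 10·1 + 8·0 = 73
Harrow has the highest total.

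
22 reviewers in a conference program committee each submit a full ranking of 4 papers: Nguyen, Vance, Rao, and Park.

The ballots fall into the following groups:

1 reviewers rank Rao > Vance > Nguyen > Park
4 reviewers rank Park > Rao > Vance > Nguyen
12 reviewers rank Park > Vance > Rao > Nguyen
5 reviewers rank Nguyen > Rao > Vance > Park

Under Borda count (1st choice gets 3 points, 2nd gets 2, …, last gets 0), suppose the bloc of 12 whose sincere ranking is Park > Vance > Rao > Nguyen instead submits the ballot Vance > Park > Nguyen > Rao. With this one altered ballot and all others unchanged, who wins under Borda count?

Vance

Borda totals with the altered ballot: Nguyen 28, Vance 47, Rao 21, Park 36.
The switch changes the winner from Park to Vance.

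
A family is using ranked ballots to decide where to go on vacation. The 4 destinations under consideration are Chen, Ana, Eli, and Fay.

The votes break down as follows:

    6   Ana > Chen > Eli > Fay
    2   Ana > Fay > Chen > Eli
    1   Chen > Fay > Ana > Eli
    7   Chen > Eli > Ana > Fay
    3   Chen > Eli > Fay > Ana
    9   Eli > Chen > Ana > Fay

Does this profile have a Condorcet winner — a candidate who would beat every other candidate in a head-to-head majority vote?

Head-to-head results (28 voters total):
Chen vs Ana: Chen wins 20–8.
Chen vs Eli: Chen wins 19–9.
Chen vs Fay: Chen wins 26–2.
Ana vs Eli: Eli wins 19–9.
Ana vs Fay: Ana wins 24–4.
Eli vs Fay: Eli wins 25–3.
Chen beats each rival — Ana (20–8), Eli (19–9), Fay (26–2) — so Chen is the Condorcet winner.

Yes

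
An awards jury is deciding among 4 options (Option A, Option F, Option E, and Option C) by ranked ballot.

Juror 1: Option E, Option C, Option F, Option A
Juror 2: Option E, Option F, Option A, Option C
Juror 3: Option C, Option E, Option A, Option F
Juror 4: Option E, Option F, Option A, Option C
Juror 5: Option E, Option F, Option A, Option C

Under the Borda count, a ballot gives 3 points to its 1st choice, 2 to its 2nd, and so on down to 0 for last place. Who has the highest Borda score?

Borda scores:
  Option A: 0 + 1 + 1 + 1 + 1 = 4
  Option F: 1 + 2 + 0 + 2 + 2 = 7
  Option E: 3 + 3 + 2 + 3 + 3 = 14
  Option C: 2 + 0 + 3 + 0 + 0 = 5
Option E has the highest total.

Option E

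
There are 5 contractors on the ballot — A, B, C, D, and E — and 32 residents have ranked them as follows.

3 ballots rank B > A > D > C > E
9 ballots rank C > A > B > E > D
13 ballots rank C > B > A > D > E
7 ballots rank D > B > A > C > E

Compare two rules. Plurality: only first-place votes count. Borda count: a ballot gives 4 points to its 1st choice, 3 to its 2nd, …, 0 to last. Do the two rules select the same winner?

Plurality first-place counts: A 0, B 3, C 22, D 7, E 0 → C.
Borda totals: A 76, B 90, C 98, D 47, E 9 → C.
The two rules agree on C.

Yes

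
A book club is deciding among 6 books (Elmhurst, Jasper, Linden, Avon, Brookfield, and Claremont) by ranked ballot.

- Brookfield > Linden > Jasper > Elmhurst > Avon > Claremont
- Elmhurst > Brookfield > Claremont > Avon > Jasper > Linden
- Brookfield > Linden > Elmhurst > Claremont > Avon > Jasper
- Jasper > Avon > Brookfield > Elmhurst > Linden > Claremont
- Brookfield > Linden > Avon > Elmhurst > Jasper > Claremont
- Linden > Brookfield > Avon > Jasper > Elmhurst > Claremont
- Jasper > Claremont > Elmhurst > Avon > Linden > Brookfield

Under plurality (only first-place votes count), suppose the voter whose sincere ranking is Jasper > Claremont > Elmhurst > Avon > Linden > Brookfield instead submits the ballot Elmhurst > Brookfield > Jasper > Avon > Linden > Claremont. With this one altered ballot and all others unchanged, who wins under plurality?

First-place totals with the altered ballot: Elmhurst 2, Jasper 1, Linden 1, Avon 0, Brookfield 3, Claremont 0.
The winner is unchanged: still Brookfield.

Brookfield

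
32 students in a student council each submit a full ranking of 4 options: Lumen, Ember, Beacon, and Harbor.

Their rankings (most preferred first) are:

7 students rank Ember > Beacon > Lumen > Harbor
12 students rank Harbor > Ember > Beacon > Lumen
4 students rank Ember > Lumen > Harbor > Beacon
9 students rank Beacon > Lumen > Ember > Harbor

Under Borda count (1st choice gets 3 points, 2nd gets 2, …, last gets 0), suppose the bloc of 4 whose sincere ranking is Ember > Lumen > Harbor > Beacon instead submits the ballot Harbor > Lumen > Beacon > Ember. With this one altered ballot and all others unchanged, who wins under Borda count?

Borda totals with the altered ballot: Lumen 33, Ember 54, Beacon 57, Harbor 48.
The switch changes the winner from Ember to Beacon.

Beacon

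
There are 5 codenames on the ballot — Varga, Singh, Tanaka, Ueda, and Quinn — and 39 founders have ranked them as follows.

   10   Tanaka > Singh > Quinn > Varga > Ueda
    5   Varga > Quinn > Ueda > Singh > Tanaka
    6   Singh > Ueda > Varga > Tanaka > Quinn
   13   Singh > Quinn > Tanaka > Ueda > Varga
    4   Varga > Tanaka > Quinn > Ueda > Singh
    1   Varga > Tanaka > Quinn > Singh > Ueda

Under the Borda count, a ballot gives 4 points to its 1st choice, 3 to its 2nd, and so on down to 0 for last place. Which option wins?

Borda scores:
  Varga: 10·1 + 5·4 + 6·2 + 13·0 + 4·4 + 4 = 62
  Singh: 10·3 + 5·1 + 6·4 + 13·4 + 4·0 + 1 = 112
  Tanaka: 10·4 + 5·0 + 6·1 + 13·2 + 4·3 + 3 = 87
  Ueda: 10·0 + 5·2 + 6·3 + 13·1 + 4·1 + 0 = 45
  Quinn: 10·2 + 5·3 + 6·0 + 13·3 + 4·2 + 2 = 84
Singh has the highest total.

Singh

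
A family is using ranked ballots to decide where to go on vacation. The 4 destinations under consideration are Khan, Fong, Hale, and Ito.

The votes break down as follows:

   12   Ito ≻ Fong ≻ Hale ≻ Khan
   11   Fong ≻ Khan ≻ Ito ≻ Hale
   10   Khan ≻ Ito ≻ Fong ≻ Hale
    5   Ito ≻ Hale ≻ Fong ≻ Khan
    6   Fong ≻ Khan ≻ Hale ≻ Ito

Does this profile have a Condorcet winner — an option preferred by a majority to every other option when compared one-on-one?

No

Head-to-head results (44 voters total):
Khan vs Fong: Fong wins 34–10.
Khan vs Hale: Khan wins 27–17.
Khan vs Ito: Khan wins 27–17.
Fong vs Hale: Fong wins 39–5.
Fong vs Ito: Ito wins 27–17.
Hale vs Ito: Ito wins 38–6.
No candidate beats all others: Khan beats Ito beats Fong beats Khan, a majority cycle.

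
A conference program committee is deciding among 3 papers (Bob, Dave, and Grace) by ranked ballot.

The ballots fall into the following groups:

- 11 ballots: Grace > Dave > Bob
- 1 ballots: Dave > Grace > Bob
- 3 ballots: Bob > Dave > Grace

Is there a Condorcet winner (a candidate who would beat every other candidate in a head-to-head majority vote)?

Yes

Head-to-head results (15 voters total):
Bob vs Dave: Dave wins 12–3.
Bob vs Grace: Grace wins 12–3.
Dave vs Grace: Grace wins 11–4.
Grace beats each rival — Bob (12–3), Dave (11–4) — so Grace is the Condorcet winner.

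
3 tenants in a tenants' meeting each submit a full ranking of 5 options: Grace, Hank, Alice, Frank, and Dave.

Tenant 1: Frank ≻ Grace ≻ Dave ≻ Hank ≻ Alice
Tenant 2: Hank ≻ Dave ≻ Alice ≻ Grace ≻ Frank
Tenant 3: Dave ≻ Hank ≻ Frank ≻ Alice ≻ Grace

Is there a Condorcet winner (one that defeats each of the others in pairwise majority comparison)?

Head-to-head results (3 voters total):
Grace vs Hank: Hank wins 2–1.
Grace vs Alice: Alice wins 2–1.
Grace vs Frank: Frank wins 2–1.
Grace vs Dave: Dave wins 2–1.
Hank vs Alice: Hank wins 3–0.
Hank vs Frank: Hank wins 2–1.
Hank vs Dave: Dave wins 2–1.
Alice vs Frank: Frank wins 2–1.
Alice vs Dave: Dave wins 3–0.
Frank vs Dave: Dave wins 2–1.
Dave beats each rival — Grace (2–1), Hank (2–1), Alice (3–0), Frank (2–1) — so Dave is the Condorcet winner.

Yes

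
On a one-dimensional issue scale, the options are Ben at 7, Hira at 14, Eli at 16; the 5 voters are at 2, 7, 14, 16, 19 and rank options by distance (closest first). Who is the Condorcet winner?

Hira

With single-peaked preferences on a line, the Condorcet winner is the candidate closest to the median voter.
The median voter (position 14) is closest to Hira at 14.
Check: Hira vs Eli — voters closer to Hira: 3 of 5.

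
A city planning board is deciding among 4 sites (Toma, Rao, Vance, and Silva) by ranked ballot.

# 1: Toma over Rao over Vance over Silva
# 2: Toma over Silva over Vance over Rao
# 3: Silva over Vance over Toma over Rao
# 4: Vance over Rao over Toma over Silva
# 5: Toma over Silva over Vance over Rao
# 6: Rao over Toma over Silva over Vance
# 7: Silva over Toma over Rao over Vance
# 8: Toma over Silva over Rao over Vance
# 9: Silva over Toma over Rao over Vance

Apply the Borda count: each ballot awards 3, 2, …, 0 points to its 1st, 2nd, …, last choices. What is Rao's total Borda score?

10

Borda scores:
  Toma: 3 + 3 + 1 + 1 + 3 + 2 + 2 + 3 + 2 = 20
  Rao: 2 + 0 + 0 + 2 + 0 + 3 + 1 + 1 + 1 = 10
  Vance: 1 + 1 + 2 + 3 + 1 + 0 + 0 + 0 + 0 = 8
  Silva: 0 + 2 + 3 + 0 + 2 + 1 + 3 + 2 + 3 = 16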